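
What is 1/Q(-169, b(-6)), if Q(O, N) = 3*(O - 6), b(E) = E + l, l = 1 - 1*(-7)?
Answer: -1/525 ≈ -0.0019048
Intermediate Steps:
l = 8 (l = 1 + 7 = 8)
b(E) = 8 + E (b(E) = E + 8 = 8 + E)
Q(O, N) = -18 + 3*O (Q(O, N) = 3*(-6 + O) = -18 + 3*O)
1/Q(-169, b(-6)) = 1/(-18 + 3*(-169)) = 1/(-18 - 507) = 1/(-525) = -1/525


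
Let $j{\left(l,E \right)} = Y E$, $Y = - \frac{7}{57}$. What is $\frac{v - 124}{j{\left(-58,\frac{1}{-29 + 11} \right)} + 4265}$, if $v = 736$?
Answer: $\frac{627912}{4375897} \approx 0.14349$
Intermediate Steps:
$Y = - \frac{7}{57}$ ($Y = \left(-7\right) \frac{1}{57} = - \frac{7}{57} \approx -0.12281$)
$j{\left(l,E \right)} = - \frac{7 E}{57}$
$\frac{v - 124}{j{\left(-58,\frac{1}{-29 + 11} \right)} + 4265} = \frac{736 - 124}{- \frac{7}{57 \left(-29 + 11\right)} + 4265} = \frac{612}{- \frac{7}{57 \left(-18\right)} + 4265} = \frac{612}{\left(- \frac{7}{57}\right) \left(- \frac{1}{18}\right) + 4265} = \frac{612}{\frac{7}{1026} + 4265} = \frac{612}{\frac{4375897}{1026}} = 612 \cdot \frac{1026}{4375897} = \frac{627912}{4375897}$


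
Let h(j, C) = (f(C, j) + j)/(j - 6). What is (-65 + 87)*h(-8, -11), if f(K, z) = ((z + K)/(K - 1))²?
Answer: 1243/144 ≈ 8.6319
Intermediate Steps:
f(K, z) = (K + z)²/(-1 + K)² (f(K, z) = ((K + z)/(-1 + K))² = (K + z)²/(-1 + K)²)
h(j, C) = (j + (C + j)²/(-1 + C)²)/(-6 + j) (h(j, C) = ((C + j)²/(-1 + C)² + j)/(j - 6) = (j + (C + j)²/(-1 + C)²)/(-6 + j))
(-65 + 87)*h(-8, -11) = (-65 + 87)*(((-11 - 8)² - 8*(-1 - 11)²)/((-1 - 11)²*(-6 - 8))) = 22*(((-19)² - 8*(-12)²)/((-12)²*(-14))) = 22*((1/144)*(-1/14)*(361 - 8*144)) = 22*((1/144)*(-1/14)*(361 - 1152)) = 22*((1/144)*(-1/14)*(-791)) = 22*(113/288) = 1243/144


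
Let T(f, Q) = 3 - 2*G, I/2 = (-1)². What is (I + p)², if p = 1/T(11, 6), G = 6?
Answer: 289/81 ≈ 3.5679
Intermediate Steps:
I = 2 (I = 2*(-1)² = 2*1 = 2)
T(f, Q) = -9 (T(f, Q) = 3 - 2*6 = 3 - 12 = -9)
p = -⅑ (p = 1/(-9) = -⅑ ≈ -0.11111)
(I + p)² = (2 - ⅑)² = (17/9)² = 289/81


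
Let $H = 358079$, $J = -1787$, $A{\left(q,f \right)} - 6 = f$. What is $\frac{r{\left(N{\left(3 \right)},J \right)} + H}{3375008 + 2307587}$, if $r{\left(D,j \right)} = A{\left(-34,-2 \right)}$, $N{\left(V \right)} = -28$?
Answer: $\frac{358083}{5682595} \approx 0.063014$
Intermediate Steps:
$A{\left(q,f \right)} = 6 + f$
$r{\left(D,j \right)} = 4$ ($r{\left(D,j \right)} = 6 - 2 = 4$)
$\frac{r{\left(N{\left(3 \right)},J \right)} + H}{3375008 + 2307587} = \frac{4 + 358079}{3375008 + 2307587} = \frac{358083}{5682595}$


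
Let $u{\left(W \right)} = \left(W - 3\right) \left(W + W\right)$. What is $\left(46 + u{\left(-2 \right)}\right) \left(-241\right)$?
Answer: $-15906$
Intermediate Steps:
$u{\left(W \right)} = 2 W \left(-3 + W\right)$ ($u{\left(W \right)} = \left(-3 + W\right) 2 W = 2 W \left(-3 + W\right)$)
$\left(46 + u{\left(-2 \right)}\right) \left(-241\right) = \left(46 + 2 \left(-2\right) \left(-3 - 2\right)\right) \left(-241\right) = \left(46 + 2 \left(-2\right) \left(-5\right)\right) \left(-241\right) = \left(46 + 20\right) \left(-241\right) = 66 \left(-241\right) = -15906$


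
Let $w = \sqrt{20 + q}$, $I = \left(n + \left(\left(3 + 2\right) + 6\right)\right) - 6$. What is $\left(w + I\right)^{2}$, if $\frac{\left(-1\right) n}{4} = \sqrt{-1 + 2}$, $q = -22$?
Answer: $\left(1 + i \sqrt{2}\right)^{2} \approx -1.0 + 2.8284 i$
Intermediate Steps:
$n = -4$ ($n = - 4 \sqrt{-1 + 2} = - 4 \sqrt{1} = \left(-4\right) 1 = -4$)
$I = 1$ ($I = \left(-4 + \left(\left(3 + 2\right) + 6\right)\right) - 6 = \left(-4 + \left(5 + 6\right)\right) - 6 = \left(-4 + 11\right) - 6 = 7 - 6 = 1$)
$w = i \sqrt{2}$ ($w = \sqrt{20 - 22} = \sqrt{-2} = i \sqrt{2} \approx 1.4142 i$)
$\left(w + I\right)^{2} = \left(i \sqrt{2} + 1\right)^{2} = \left(1 + i \sqrt{2}\right)^{2}$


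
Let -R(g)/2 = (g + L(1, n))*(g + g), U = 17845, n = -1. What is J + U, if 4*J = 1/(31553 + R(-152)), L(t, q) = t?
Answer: 4301001899/241020 ≈ 17845.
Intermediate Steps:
R(g) = -4*g*(1 + g) (R(g) = -2*(g + 1)*(g + g) = -2*(1 + g)*2*g = -4*g*(1 + g))
J = -1/241020 (J = 1/(4*(31553 - 4*(-152)*(1 - 152))) = 1/(4*(31553 - 4*(-152)*(-151))) = 1/(4*(31553 - 91808)) = (1/4)/(-60255) = (1/4)*(-1/60255) = -1/241020 ≈ -4.1490e-6)
J + U = -1/241020 + 17845 = 4301001899/241020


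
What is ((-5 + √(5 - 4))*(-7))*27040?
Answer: 757120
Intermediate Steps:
((-5 + √(5 - 4))*(-7))*27040 = ((-5 + √1)*(-7))*27040 = ((-5 + 1)*(-7))*27040 = -4*(-7)*27040 = 28*27040 = 757120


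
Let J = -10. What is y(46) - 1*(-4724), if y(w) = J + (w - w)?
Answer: 4714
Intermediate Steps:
y(w) = -10 (y(w) = -10 + (w - w) = -10 + 0 = -10)
y(46) - 1*(-4724) = -10 - 1*(-4724) = -10 + 4724 = 4714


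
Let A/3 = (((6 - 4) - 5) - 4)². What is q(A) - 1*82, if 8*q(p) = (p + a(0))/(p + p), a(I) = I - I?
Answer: -1311/16 ≈ -81.938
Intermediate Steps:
a(I) = 0
A = 147 (A = 3*(((6 - 4) - 5) - 4)² = 3*((2 - 5) - 4)² = 3*(-3 - 4)² = 3*(-7)² = 3*49 = 147)
q(p) = 1/16 (q(p) = ((p + 0)/(p + p))/8 = (p/((2*p)))/8 = (p*(1/(2*p)))/8 = (⅛)*(½) = 1/16)
q(A) - 1*82 = 1/16 - 1*82 = 1/16 - 82 = -1311/16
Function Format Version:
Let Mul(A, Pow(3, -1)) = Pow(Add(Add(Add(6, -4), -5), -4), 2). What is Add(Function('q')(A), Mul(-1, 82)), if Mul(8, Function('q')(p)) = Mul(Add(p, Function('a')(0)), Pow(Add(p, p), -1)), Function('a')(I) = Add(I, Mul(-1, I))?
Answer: Rational(-1311, 16) ≈ -81.938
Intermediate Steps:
Function('a')(I) = 0
A = 147 (A = Mul(3, Pow(Add(Add(Add(6, -4), -5), -4), 2)) = Mul(3, Pow(Add(Add(2, -5), -4), 2)) = Mul(3, Pow(Add(-3, -4), 2)) = Mul(3, Pow(-7, 2)) = Mul(3, 49) = 147)
Function('q')(p) = Rational(1, 16) (Function('q')(p) = Mul(Rational(1, 8), Mul(Add(p, 0), Pow(Add(p, p), -1))) = Mul(Rational(1, 8), Mul(p, Pow(Mul(2, p), -1))) = Mul(Rational(1, 8), Mul(p, Mul(Rational(1, 2), Pow(p, -1)))) = Mul(Rational(1, 8), Rational(1, 2)) = Rational(1, 16))
Add(Function('q')(A), Mul(-1, 82)) = Add(Rational(1, 16), Mul(-1, 82)) = Add(Rational(1, 16), -82) = Rational(-1311, 16)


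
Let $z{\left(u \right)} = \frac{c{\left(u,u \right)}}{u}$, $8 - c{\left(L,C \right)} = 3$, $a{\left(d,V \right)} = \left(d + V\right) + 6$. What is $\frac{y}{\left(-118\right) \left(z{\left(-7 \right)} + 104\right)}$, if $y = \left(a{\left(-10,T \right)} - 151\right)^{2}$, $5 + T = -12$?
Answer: $- \frac{103544}{42657} \approx -2.4274$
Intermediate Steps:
$T = -17$ ($T = -5 - 12 = -17$)
$a{\left(d,V \right)} = 6 + V + d$ ($a{\left(d,V \right)} = \left(V + d\right) + 6 = 6 + V + d$)
$c{\left(L,C \right)} = 5$ ($c{\left(L,C \right)} = 8 - 3 = 5$)
$z{\left(u \right)} = \frac{5}{u}$
$y = 29584$ ($y = \left(\left(6 - 17 - 10\right) - 151\right)^{2} = \left(-21 - 151\right)^{2} = \left(-172\right)^{2} = 29584$)
$\frac{y}{\left(-118\right) \left(z{\left(-7 \right)} + 104\right)} = \frac{29584}{\left(-118\right) \left(\frac{5}{-7} + 104\right)} = \frac{29584}{\left(-118\right) \left(5 \left(- \frac{1}{7}\right) + 104\right)} = \frac{29584}{\left(-118\right) \left(- \frac{5}{7} + 104\right)} = \frac{29584}{\left(-118\right) \frac{723}{7}} = \frac{29584}{- \frac{85314}{7}} = 29584 \left(- \frac{7}{85314}\right) = - \frac{103544}{42657}$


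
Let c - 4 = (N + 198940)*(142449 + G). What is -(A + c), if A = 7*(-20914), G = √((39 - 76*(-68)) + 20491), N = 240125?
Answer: -62544223791 - 439065*√25698 ≈ -6.2615e+10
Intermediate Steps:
G = √25698 (G = √((39 + 5168) + 20491) = √(5207 + 20491) = √25698 ≈ 160.31)
c = 62544370189 + 439065*√25698 (c = 4 + (240125 + 198940)*(142449 + √25698) = 4 + 439065*(142449 + √25698) = 4 + (62544370185 + 439065*√25698) = 62544370189 + 439065*√25698 ≈ 6.2615e+10)
A = -146398
-(A + c) = -(-146398 + (62544370189 + 439065*√25698)) = -(62544223791 + 439065*√25698) = -62544223791 - 439065*√25698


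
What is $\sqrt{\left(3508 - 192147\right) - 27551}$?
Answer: $i \sqrt{216190} \approx 464.96 i$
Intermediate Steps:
$\sqrt{\left(3508 - 192147\right) - 27551} = \sqrt{-188639 - 27551} = \sqrt{-216190} = i \sqrt{216190}$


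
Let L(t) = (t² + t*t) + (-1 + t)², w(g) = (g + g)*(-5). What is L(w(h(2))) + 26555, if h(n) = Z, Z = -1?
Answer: 26836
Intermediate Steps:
h(n) = -1
w(g) = -10*g (w(g) = (2*g)*(-5) = -10*g)
L(t) = (-1 + t)² + 2*t² (L(t) = (t² + t²) + (-1 + t)² = 2*t² + (-1 + t)² = (-1 + t)² + 2*t²)
L(w(h(2))) + 26555 = ((-1 - 10*(-1))² + 2*(-10*(-1))²) + 26555 = ((-1 + 10)² + 2*10²) + 26555 = (9² + 2*100) + 26555 = (81 + 200) + 26555 = 281 + 26555 = 26836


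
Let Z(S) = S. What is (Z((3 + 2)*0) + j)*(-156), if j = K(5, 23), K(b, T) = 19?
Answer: -2964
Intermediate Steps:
j = 19
(Z((3 + 2)*0) + j)*(-156) = ((3 + 2)*0 + 19)*(-156) = (5*0 + 19)*(-156) = (0 + 19)*(-156) = 19*(-156) = -2964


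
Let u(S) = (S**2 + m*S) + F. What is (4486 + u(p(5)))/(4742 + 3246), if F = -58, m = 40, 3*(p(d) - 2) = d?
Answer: 41293/71892 ≈ 0.57438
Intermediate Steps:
p(d) = 2 + d/3
u(S) = -58 + S**2 + 40*S (u(S) = (S**2 + 40*S) - 58 = -58 + S**2 + 40*S)
(4486 + u(p(5)))/(4742 + 3246) = (4486 + (-58 + (2 + (1/3)*5)**2 + 40*(2 + (1/3)*5)))/(4742 + 3246) = (4486 + (-58 + (2 + 5/3)**2 + 40*(2 + 5/3)))/7988 = (4486 + (-58 + (11/3)**2 + 40*(11/3)))*(1/7988) = (4486 + (-58 + 121/9 + 440/3))*(1/7988) = (4486 + 919/9)*(1/7988) = (41293/9)*(1/7988) = 41293/71892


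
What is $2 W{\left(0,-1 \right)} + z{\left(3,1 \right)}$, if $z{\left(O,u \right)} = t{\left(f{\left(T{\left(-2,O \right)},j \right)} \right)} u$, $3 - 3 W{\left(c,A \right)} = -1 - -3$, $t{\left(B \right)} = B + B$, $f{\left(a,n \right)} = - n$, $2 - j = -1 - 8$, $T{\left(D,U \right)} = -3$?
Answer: $- \frac{64}{3} \approx -21.333$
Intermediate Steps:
$j = 11$ ($j = 2 - \left(-1 - 8\right) = 2 - -9 = 2 + 9 = 11$)
$t{\left(B \right)} = 2 B$
$W{\left(c,A \right)} = \frac{1}{3}$ ($W{\left(c,A \right)} = 1 - \frac{-1 - -3}{3} = 1 - \frac{-1 + 3}{3} = 1 - \frac{2}{3} = \frac{1}{3}$)
$z{\left(O,u \right)} = - 22 u$ ($z{\left(O,u \right)} = 2 \left(\left(-1\right) 11\right) u = 2 \left(-11\right) u = - 22 u$)
$2 W{\left(0,-1 \right)} + z{\left(3,1 \right)} = 2 \cdot \frac{1}{3} - 22 = \frac{2}{3} - 22 = - \frac{64}{3}$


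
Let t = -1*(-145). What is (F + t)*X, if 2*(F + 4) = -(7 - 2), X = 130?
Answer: 18005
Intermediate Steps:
t = 145
F = -13/2 (F = -4 + (-(7 - 2))/2 = -4 + (-1*5)/2 = -4 + (½)*(-5) = -4 - 5/2 = -13/2 ≈ -6.5000)
(F + t)*X = (-13/2 + 145)*130 = (277/2)*130 = 18005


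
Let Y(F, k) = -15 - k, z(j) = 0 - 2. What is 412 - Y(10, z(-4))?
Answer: 425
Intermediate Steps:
z(j) = -2
412 - Y(10, z(-4)) = 412 - (-15 - 1*(-2)) = 412 - (-15 + 2) = 412 - 1*(-13) = 412 + 13 = 425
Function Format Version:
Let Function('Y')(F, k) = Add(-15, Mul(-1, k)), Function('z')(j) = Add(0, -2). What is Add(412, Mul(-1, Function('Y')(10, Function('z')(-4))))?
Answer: 425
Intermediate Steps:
Function('z')(j) = -2
Add(412, Mul(-1, Function('Y')(10, Function('z')(-4)))) = Add(412, Mul(-1, Add(-15, Mul(-1, -2)))) = Add(412, Mul(-1, Add(-15, 2))) = Add(412, Mul(-1, -13)) = Add(412, 13) = 425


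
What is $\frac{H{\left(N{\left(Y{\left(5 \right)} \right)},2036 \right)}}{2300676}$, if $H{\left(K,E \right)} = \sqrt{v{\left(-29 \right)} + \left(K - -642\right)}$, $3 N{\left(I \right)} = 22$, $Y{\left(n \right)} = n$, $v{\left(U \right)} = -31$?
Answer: $\frac{\sqrt{5565}}{6902028} \approx 1.0808 \cdot 10^{-5}$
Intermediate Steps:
$N{\left(I \right)} = \frac{22}{3}$ ($N{\left(I \right)} = \frac{1}{3} \cdot 22 = \frac{22}{3}$)
$H{\left(K,E \right)} = \sqrt{611 + K}$ ($H{\left(K,E \right)} = \sqrt{-31 + \left(K - -642\right)} = \sqrt{-31 + \left(K + 642\right)} = \sqrt{-31 + \left(642 + K\right)} = \sqrt{611 + K}$)
$\frac{H{\left(N{\left(Y{\left(5 \right)} \right)},2036 \right)}}{2300676} = \frac{\sqrt{611 + \frac{22}{3}}}{2300676} = \sqrt{\frac{1855}{3}} \cdot \frac{1}{2300676} = \frac{\sqrt{5565}}{3} \cdot \frac{1}{2300676} = \frac{\sqrt{5565}}{6902028}$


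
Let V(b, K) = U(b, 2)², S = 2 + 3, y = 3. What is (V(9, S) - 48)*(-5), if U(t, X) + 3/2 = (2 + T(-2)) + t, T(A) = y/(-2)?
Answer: -80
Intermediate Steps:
S = 5
T(A) = -3/2 (T(A) = 3/(-2) = 3*(-½) = -3/2)
U(t, X) = -1 + t (U(t, X) = -3/2 + ((2 - 3/2) + t) = -3/2 + (½ + t) = -1 + t)
V(b, K) = (-1 + b)²
(V(9, S) - 48)*(-5) = ((-1 + 9)² - 48)*(-5) = (8² - 48)*(-5) = (64 - 48)*(-5) = 16*(-5) = -80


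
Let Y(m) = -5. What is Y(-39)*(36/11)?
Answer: -180/11 ≈ -16.364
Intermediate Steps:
Y(-39)*(36/11) = -180/11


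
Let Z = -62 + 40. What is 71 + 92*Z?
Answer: -1953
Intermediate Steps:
Z = -22
71 + 92*Z = 71 + 92*(-22) = 71 - 2024 = -1953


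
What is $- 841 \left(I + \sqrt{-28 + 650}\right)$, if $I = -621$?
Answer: $522261 - 841 \sqrt{622} \approx 5.0129 \cdot 10^{5}$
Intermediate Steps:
$- 841 \left(I + \sqrt{-28 + 650}\right) = - 841 \left(-621 + \sqrt{-28 + 650}\right) = - 841 \left(-621 + \sqrt{622}\right) = 522261 - 841 \sqrt{622}$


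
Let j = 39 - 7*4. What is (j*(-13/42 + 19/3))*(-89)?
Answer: -247687/42 ≈ -5897.3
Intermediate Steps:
j = 11 (j = 39 - 1*28 = 39 - 28 = 11)
(j*(-13/42 + 19/3))*(-89) = (11*(-13/42 + 19/3))*(-89) = (11*(253/42))*(-89) = (2783/42)*(-89) = -247687/42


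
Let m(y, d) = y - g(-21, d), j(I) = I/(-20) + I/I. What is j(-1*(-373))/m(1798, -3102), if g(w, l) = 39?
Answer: -353/35180 ≈ -0.010034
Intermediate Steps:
j(I) = 1 - I/20 (j(I) = I*(-1/20) + 1 = -I/20 + 1 = 1 - I/20)
m(y, d) = -39 + y (m(y, d) = y - 1*39 = y - 39 = -39 + y)
j(-1*(-373))/m(1798, -3102) = (1 - (-1)*(-373)/20)/(-39 + 1798) = (1 - 1/20*373)/1759 = (1 - 373/20)*(1/1759) = -353/20*1/1759 = -353/35180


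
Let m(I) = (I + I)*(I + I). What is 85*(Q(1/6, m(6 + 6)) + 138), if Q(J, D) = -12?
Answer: 10710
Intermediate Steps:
m(I) = 4*I² (m(I) = (2*I)*(2*I) = 4*I²)
85*(Q(1/6, m(6 + 6)) + 138) = 85*(-12 + 138) = 85*126 = 10710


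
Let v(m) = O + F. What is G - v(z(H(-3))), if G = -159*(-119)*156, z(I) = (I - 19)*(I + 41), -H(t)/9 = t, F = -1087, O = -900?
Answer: 2953663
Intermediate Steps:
H(t) = -9*t
z(I) = (-19 + I)*(41 + I)
v(m) = -1987 (v(m) = -900 - 1087 = -1987)
G = 2951676 (G = 18921*156 = 2951676)
G - v(z(H(-3))) = 2951676 - 1*(-1987) = 2951676 + 1987 = 2953663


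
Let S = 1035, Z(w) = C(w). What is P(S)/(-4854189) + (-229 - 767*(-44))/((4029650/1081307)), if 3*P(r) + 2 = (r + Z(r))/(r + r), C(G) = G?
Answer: 527810474285907461/58682048111550 ≈ 8994.4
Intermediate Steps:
Z(w) = w
P(r) = -1/3 (P(r) = -2/3 + ((r + r)/(r + r))/3 = -2/3 + ((2*r)/((2*r)))/3 = -2/3 + ((2*r)*(1/(2*r)))/3 = -2/3 + (1/3)*1 = -2/3 + 1/3 = -1/3)
P(S)/(-4854189) + (-229 - 767*(-44))/((4029650/1081307)) = -1/3/(-4854189) + (-229 - 767*(-44))/((4029650/1081307)) = -1/3*(-1/4854189) + (-229 + 33748)/((4029650*(1/1081307))) = 1/14562567 + 33519/(4029650/1081307) = 1/14562567 + 33519*(1081307/4029650) = 1/14562567 + 36244329333/4029650 = 527810474285907461/58682048111550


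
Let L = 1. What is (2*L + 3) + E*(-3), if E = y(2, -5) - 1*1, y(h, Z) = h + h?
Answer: -4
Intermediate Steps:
y(h, Z) = 2*h
E = 3 (E = 2*2 - 1*1 = 4 - 1 = 3)
(2*L + 3) + E*(-3) = (2*1 + 3) + 3*(-3) = (2 + 3) - 9 = 5 - 9 = -4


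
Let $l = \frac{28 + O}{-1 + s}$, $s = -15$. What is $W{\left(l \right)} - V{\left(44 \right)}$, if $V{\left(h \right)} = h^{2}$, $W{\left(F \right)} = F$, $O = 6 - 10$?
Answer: $- \frac{3875}{2} \approx -1937.5$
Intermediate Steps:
$O = -4$
$l = - \frac{3}{2}$ ($l = \frac{28 - 4}{-1 - 15} = \frac{24}{-16} = 24 \left(- \frac{1}{16}\right) = - \frac{3}{2} \approx -1.5$)
$W{\left(l \right)} - V{\left(44 \right)} = - \frac{3}{2} - 44^{2} = - \frac{3}{2} - 1936 = - \frac{3875}{2}$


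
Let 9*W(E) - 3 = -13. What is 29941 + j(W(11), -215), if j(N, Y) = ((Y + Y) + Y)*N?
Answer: 91973/3 ≈ 30658.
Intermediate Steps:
W(E) = -10/9 (W(E) = ⅓ + (⅑)*(-13) = ⅓ - 13/9 = -10/9)
j(N, Y) = 3*N*Y (j(N, Y) = (2*Y + Y)*N = (3*Y)*N = 3*N*Y)
29941 + j(W(11), -215) = 29941 + 3*(-10/9)*(-215) = 29941 + 2150/3 = 91973/3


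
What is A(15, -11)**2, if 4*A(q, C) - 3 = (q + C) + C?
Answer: 1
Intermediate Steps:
A(q, C) = 3/4 + C/2 + q/4 (A(q, C) = 3/4 + ((q + C) + C)/4 = 3/4 + ((C + q) + C)/4 = 3/4 + (q + 2*C)/4 = 3/4 + (C/2 + q/4) = 3/4 + C/2 + q/4)
A(15, -11)**2 = (3/4 + (1/2)*(-11) + (1/4)*15)**2 = (3/4 - 11/2 + 15/4)**2 = (-1)**2 = 1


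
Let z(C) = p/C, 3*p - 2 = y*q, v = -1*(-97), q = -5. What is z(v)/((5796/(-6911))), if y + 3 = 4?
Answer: 6911/562212 ≈ 0.012293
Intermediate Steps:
y = 1 (y = -3 + 4 = 1)
v = 97
p = -1 (p = ⅔ + (1*(-5))/3 = ⅔ + (⅓)*(-5) = ⅔ - 5/3 = -1)
z(C) = -1/C
z(v)/((5796/(-6911))) = (-1/97)/((5796/(-6911))) = (-1*1/97)/((5796*(-1/6911))) = -1/(97*(-5796/6911)) = -1/97*(-6911/5796) = 6911/562212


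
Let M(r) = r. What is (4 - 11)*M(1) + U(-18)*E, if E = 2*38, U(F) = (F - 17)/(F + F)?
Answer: 602/9 ≈ 66.889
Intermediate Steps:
U(F) = (-17 + F)/(2*F) (U(F) = (-17 + F)/((2*F)) = (-17 + F)*(1/(2*F)) = (-17 + F)/(2*F))
E = 76
(4 - 11)*M(1) + U(-18)*E = (4 - 11)*1 + ((½)*(-17 - 18)/(-18))*76 = -7*1 + ((½)*(-1/18)*(-35))*76 = -7 + (35/36)*76 = -7 + 665/9 = 602/9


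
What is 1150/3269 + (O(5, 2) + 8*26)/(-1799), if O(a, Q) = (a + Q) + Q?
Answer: 194211/840133 ≈ 0.23117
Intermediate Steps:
O(a, Q) = a + 2*Q (O(a, Q) = (Q + a) + Q = a + 2*Q)
1150/3269 + (O(5, 2) + 8*26)/(-1799) = 1150/3269 + ((5 + 2*2) + 8*26)/(-1799) = 1150*(1/3269) + ((5 + 4) + 208)*(-1/1799) = 1150/3269 + (9 + 208)*(-1/1799) = 1150/3269 + 217*(-1/1799) = 1150/3269 - 31/257 = 194211/840133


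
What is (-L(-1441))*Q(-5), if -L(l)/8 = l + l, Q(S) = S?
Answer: 115280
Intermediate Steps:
L(l) = -16*l (L(l) = -8*(l + l) = -16*l)
(-L(-1441))*Q(-5) = -(-16)*(-1441)*(-5) = -1*23056*(-5) = -23056*(-5) = 115280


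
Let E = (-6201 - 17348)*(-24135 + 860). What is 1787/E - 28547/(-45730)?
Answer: 3129355469367/5012949809350 ≈ 0.62425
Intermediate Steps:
E = 548102975 (E = -23549*(-23275) = 548102975)
1787/E - 28547/(-45730) = 1787/548102975 - 28547/(-45730) = 1787*(1/548102975) - 28547*(-1/45730) = 1787/548102975 + 28547/45730 = 3129355469367/5012949809350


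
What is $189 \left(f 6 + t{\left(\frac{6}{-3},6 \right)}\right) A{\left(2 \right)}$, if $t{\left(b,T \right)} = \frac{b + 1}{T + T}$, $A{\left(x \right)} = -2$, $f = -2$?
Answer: $\frac{9135}{2} \approx 4567.5$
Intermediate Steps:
$t{\left(b,T \right)} = \frac{1 + b}{2 T}$
$189 \left(f 6 + t{\left(\frac{6}{-3},6 \right)}\right) A{\left(2 \right)} = 189 \left(\left(-2\right) 6 + \frac{1 + \frac{6}{-3}}{2 \cdot 6}\right) \left(-2\right) = 189 \left(-12 + \frac{1}{2} \cdot \frac{1}{6} \left(1 + 6 \left(- \frac{1}{3}\right)\right)\right) \left(-2\right) = 189 \left(-12 + \frac{1}{2} \cdot \frac{1}{6} \left(1 - 2\right)\right) \left(-2\right) = 189 \left(-12 + \frac{1}{2} \cdot \frac{1}{6} \left(-1\right)\right) \left(-2\right) = 189 \left(-12 - \frac{1}{12}\right) \left(-2\right) = 189 \left(\left(- \frac{145}{12}\right) \left(-2\right)\right) = 189 \cdot \frac{145}{6} = \frac{9135}{2}$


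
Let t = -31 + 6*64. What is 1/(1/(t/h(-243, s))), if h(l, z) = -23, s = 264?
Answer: -353/23 ≈ -15.348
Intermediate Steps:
t = 353 (t = -31 + 384 = 353)
1/(1/(t/h(-243, s))) = 1/(1/(353/(-23))) = 1/(1/(353*(-1/23))) = 1/(1/(-353/23)) = 1/(-23/353) = -353/23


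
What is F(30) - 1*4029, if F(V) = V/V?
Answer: -4028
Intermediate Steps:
F(V) = 1
F(30) - 1*4029 = 1 - 1*4029 = 1 - 4029 = -4028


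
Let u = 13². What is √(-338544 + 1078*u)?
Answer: I*√156362 ≈ 395.43*I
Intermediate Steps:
u = 169
√(-338544 + 1078*u) = √(-338544 + 1078*169) = √(-338544 + 182182) = √(-156362) = I*√156362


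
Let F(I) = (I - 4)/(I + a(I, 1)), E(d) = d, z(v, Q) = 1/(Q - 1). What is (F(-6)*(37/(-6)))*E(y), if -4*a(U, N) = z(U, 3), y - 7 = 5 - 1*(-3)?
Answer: -7400/49 ≈ -151.02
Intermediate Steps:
y = 15 (y = 7 + (5 - 1*(-3)) = 7 + (5 + 3) = 7 + 8 = 15)
z(v, Q) = 1/(-1 + Q)
a(U, N) = -⅛ (a(U, N) = -1/(4*(-1 + 3)) = -¼/2 = -¼*½ = -⅛)
F(I) = (-4 + I)/(-⅛ + I) (F(I) = (I - 4)/(I - ⅛) = (-4 + I)/(-⅛ + I))
(F(-6)*(37/(-6)))*E(y) = ((8*(-4 - 6)/(-1 + 8*(-6)))*(37/(-6)))*15 = ((8*(-10)/(-1 - 48))*(37*(-⅙)))*15 = ((8*(-10)/(-49))*(-37/6))*15 = ((8*(-1/49)*(-10))*(-37/6))*15 = ((80/49)*(-37/6))*15 = -1480/147*15 = -7400/49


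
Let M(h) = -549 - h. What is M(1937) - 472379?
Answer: -474865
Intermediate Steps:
M(1937) - 472379 = (-549 - 1*1937) - 472379 = (-549 - 1937) - 472379 = -2486 - 472379 = -474865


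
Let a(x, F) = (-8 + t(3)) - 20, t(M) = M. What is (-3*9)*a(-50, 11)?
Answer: 675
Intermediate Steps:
a(x, F) = -25 (a(x, F) = (-8 + 3) - 20 = -5 - 20 = -25)
(-3*9)*a(-50, 11) = -3*9*(-25) = -27*(-25) = 675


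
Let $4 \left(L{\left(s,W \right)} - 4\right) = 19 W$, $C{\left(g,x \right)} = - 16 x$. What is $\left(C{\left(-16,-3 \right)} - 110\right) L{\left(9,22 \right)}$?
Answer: $-6727$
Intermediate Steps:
$L{\left(s,W \right)} = 4 + \frac{19 W}{4}$
$\left(C{\left(-16,-3 \right)} - 110\right) L{\left(9,22 \right)} = \left(\left(-16\right) \left(-3\right) - 110\right) \left(4 + \frac{19}{4} \cdot 22\right) = \left(48 - 110\right) \left(4 + \frac{209}{2}\right) = \left(-62\right) \frac{217}{2} = -6727$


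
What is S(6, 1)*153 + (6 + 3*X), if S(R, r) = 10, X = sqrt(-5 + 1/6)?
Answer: 1536 + I*sqrt(174)/2 ≈ 1536.0 + 6.5955*I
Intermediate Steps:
X = I*sqrt(174)/6 (X = sqrt(-5 + 1/6) = sqrt(-29/6) = I*sqrt(174)/6 ≈ 2.1985*I)
S(6, 1)*153 + (6 + 3*X) = 10*153 + (6 + 3*(I*sqrt(174)/6)) = 1530 + (6 + I*sqrt(174)/2) = 1536 + I*sqrt(174)/2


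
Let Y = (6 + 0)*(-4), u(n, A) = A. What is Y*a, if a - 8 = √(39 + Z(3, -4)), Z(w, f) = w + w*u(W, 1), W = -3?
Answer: -192 - 72*√5 ≈ -353.00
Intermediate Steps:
Z(w, f) = 2*w (Z(w, f) = w + w*1 = w + w = 2*w)
Y = -24 (Y = 6*(-4) = -24)
a = 8 + 3*√5 (a = 8 + √(39 + 2*3) = 8 + √(39 + 6) = 8 + √45 = 8 + 3*√5 ≈ 14.708)
Y*a = -24*(8 + 3*√5) = -192 - 72*√5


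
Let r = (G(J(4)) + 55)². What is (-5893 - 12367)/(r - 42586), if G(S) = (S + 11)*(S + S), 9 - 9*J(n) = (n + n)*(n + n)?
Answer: 119803860/279258521 ≈ 0.42901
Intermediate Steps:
J(n) = 1 - 4*n²/9 (J(n) = 1 - (n + n)*(n + n)/9 = 1 - 2*n*2*n/9 = 1 - 4*n²/9)
G(S) = 2*S*(11 + S) (G(S) = (11 + S)*(2*S) = 2*S*(11 + S))
r = 148225/6561 (r = (2*(1 - 4/9*4²)*(11 + (1 - 4/9*4²)) + 55)² = (2*(1 - 4/9*16)*(11 + (1 - 4/9*16)) + 55)² = (2*(1 - 64/9)*(11 + (1 - 64/9)) + 55)² = (2*(-55/9)*(11 - 55/9) + 55)² = (2*(-55/9)*(44/9) + 55)² = (-4840/81 + 55)² = (-385/81)² = 148225/6561 ≈ 22.592)
(-5893 - 12367)/(r - 42586) = (-5893 - 12367)/(148225/6561 - 42586) = -18260/(-279258521/6561) = -18260*(-6561/279258521) = 119803860/279258521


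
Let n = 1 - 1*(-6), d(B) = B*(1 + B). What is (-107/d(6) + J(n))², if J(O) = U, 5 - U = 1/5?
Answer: 223729/44100 ≈ 5.0732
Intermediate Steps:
U = 24/5 (U = 5 - 1/5 = 5 - 1*⅕ = 5 - ⅕ = 24/5 ≈ 4.8000)
n = 7 (n = 1 + 6 = 7)
J(O) = 24/5
(-107/d(6) + J(n))² = (-107*1/(6*(1 + 6)) + 24/5)² = (-107/(6*7) + 24/5)² = (-107/42 + 24/5)² = (473/210)² = 223729/44100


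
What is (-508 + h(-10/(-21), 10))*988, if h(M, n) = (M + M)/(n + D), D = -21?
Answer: -115959584/231 ≈ -5.0199e+5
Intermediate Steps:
h(M, n) = 2*M/(-21 + n) (h(M, n) = (M + M)/(n - 21) = (2*M)/(-21 + n) = 2*M/(-21 + n))
(-508 + h(-10/(-21), 10))*988 = (-508 + 2*(-10/(-21))/(-21 + 10))*988 = (-508 + 2*(-10*(-1/21))/(-11))*988 = (-508 + 2*(10/21)*(-1/11))*988 = (-508 - 20/231)*988 = -117368/231*988 = -115959584/231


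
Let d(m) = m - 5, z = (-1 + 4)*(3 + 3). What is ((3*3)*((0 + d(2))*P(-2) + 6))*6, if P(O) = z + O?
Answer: -2268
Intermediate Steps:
z = 18 (z = 3*6 = 18)
d(m) = -5 + m
P(O) = 18 + O
((3*3)*((0 + d(2))*P(-2) + 6))*6 = ((3*3)*((0 + (-5 + 2))*(18 - 2) + 6))*6 = (9*((0 - 3)*16 + 6))*6 = (9*(-3*16 + 6))*6 = (9*(-48 + 6))*6 = (9*(-42))*6 = -378*6 = -2268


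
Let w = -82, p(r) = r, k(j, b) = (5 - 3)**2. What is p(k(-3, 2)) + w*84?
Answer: -6884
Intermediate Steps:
k(j, b) = 4 (k(j, b) = 2**2 = 4)
p(k(-3, 2)) + w*84 = 4 - 82*84 = 4 - 6888 = -6884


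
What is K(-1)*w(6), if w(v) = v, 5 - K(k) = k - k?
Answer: 30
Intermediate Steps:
K(k) = 5 (K(k) = 5 - (k - k) = 5 - 1*0 = 5 + 0 = 5)
K(-1)*w(6) = 5*6 = 30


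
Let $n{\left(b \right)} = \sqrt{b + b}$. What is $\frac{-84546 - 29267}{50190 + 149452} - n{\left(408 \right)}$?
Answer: $- \frac{113813}{199642} - 4 \sqrt{51} \approx -29.136$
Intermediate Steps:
$n{\left(b \right)} = \sqrt{2} \sqrt{b}$ ($n{\left(b \right)} = \sqrt{2 b} = \sqrt{2} \sqrt{b}$)
$\frac{-84546 - 29267}{50190 + 149452} - n{\left(408 \right)} = \frac{-84546 - 29267}{50190 + 149452} - \sqrt{2} \sqrt{408} = - \frac{113813}{199642} - \sqrt{2} \cdot 2 \sqrt{102} = \left(-113813\right) \frac{1}{199642} - 4 \sqrt{51} = - \frac{113813}{199642} - 4 \sqrt{51}$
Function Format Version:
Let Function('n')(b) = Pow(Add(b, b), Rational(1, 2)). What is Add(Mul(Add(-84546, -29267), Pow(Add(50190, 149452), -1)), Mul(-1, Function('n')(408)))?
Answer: Add(Rational(-113813, 199642), Mul(-4, Pow(51, Rational(1, 2)))) ≈ -29.136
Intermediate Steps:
Function('n')(b) = Mul(Pow(2, Rational(1, 2)), Pow(b, Rational(1, 2))) (Function('n')(b) = Pow(Mul(2, b), Rational(1, 2)) = Mul(Pow(2, Rational(1, 2)), Pow(b, Rational(1, 2))))
Add(Mul(Add(-84546, -29267), Pow(Add(50190, 149452), -1)), Mul(-1, Function('n')(408))) = Add(Mul(Add(-84546, -29267), Pow(Add(50190, 149452), -1)), Mul(-1, Mul(Pow(2, Rational(1, 2)), Pow(408, Rational(1, 2))))) = Add(Mul(-113813, Pow(199642, -1)), Mul(-1, Mul(Pow(2, Rational(1, 2)), Mul(2, Pow(102, Rational(1, 2)))))) = Add(Mul(-113813, Rational(1, 199642)), Mul(-1, Mul(4, Pow(51, Rational(1, 2))))) = Add(Rational(-113813, 199642), Mul(-4, Pow(51, Rational(1, 2))))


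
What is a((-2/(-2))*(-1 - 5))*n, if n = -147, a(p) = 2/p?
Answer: 49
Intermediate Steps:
a((-2/(-2))*(-1 - 5))*n = (2/(((-2/(-2))*(-1 - 5))))*(-147) = (2/((-2*(-1/2)*(-6))))*(-147) = (2/((1*(-6))))*(-147) = (2/(-6))*(-147) = (2*(-1/6))*(-147) = -1/3*(-147) = 49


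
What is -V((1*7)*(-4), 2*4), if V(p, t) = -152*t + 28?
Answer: 1188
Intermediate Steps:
V(p, t) = 28 - 152*t
-V((1*7)*(-4), 2*4) = -(28 - 304*4) = -(28 - 152*8) = -(28 - 1216) = -1*(-1188) = 1188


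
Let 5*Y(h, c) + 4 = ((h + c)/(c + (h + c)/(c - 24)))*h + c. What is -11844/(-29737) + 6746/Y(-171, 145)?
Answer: 3521538739114/17890641573 ≈ 196.84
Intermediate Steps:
Y(h, c) = -⅘ + c/5 + h*(c + h)/(5*(c + (c + h)/(-24 + c))) (Y(h, c) = -⅘ + (((h + c)/(c + (h + c)/(c - 24)))*h + c)/5 = -⅘ + (((c + h)/(c + (c + h)/(-24 + c)))*h + c)/5 = -⅘ + (h*(c + h)/(c + (c + h)/(-24 + c)) + c)/5 = -⅘ + (c + h*(c + h)/(c + (c + h)/(-24 + c)))/5 = -⅘ + (c/5 + h*(c + h)/(5*(c + (c + h)/(-24 + c)))) = -⅘ + c/5 + h*(c + h)/(5*(c + (c + h)/(-24 + c))))
-11844/(-29737) + 6746/Y(-171, 145) = -11844/(-29737) + 6746/(((145³ - 27*145² - 24*(-171)² - 4*(-171) + 92*145 + 145*(-171)² - 171*145² - 23*145*(-171))/(5*(-171 + 145² - 23*145)))) = -11844*(-1/29737) + 6746/(((3048625 - 27*21025 - 24*29241 + 684 + 13340 + 145*29241 - 171*21025 + 570285)/(5*(-171 + 21025 - 3335)))) = 11844/29737 + 6746/(((⅕)*(3048625 - 567675 - 701784 + 684 + 13340 + 4239945 - 3595275 + 570285)/17519)) = 11844/29737 + 6746/(((⅕)*(1/17519)*3008145)) = 11844/29737 + 6746/(601629/17519) = 11844/29737 + 6746*(17519/601629) = 11844/29737 + 118183174/601629 = 3521538739114/17890641573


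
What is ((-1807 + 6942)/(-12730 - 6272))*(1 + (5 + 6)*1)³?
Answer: -1478880/3167 ≈ -466.97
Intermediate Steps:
((-1807 + 6942)/(-12730 - 6272))*(1 + (5 + 6)*1)³ = (5135/(-19002))*(1 + 11*1)³ = (5135*(-1/19002))*(1 + 11)³ = -5135/19002*12³ = -5135/19002*1728 = -1478880/3167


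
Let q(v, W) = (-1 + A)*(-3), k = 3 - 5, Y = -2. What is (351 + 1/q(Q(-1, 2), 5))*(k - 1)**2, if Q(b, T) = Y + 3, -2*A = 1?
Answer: 3161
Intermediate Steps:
A = -1/2 (A = -1/2*1 = -1/2 ≈ -0.50000)
Q(b, T) = 1 (Q(b, T) = -2 + 3 = 1)
k = -2
q(v, W) = 9/2 (q(v, W) = (-1 - 1/2)*(-3) = -3/2*(-3) = 9/2)
(351 + 1/q(Q(-1, 2), 5))*(k - 1)**2 = (351 + 1/(9/2))*(-2 - 1)**2 = (351 + 2/9)*(-3)**2 = (3161/9)*9 = 3161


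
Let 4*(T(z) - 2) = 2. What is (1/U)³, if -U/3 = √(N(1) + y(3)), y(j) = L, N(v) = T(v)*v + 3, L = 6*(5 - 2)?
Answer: -2*√94/59643 ≈ -0.00032511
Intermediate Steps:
T(z) = 5/2 (T(z) = 2 + (¼)*2 = 2 + ½ = 5/2)
L = 18 (L = 6*3 = 18)
N(v) = 3 + 5*v/2 (N(v) = 5*v/2 + 3 = 3 + 5*v/2)
y(j) = 18
U = -3*√94/2 (U = -3*√((3 + (5/2)*1) + 18) = -3*√((3 + 5/2) + 18) = -3*√(11/2 + 18) = -3*√94/2 ≈ -14.543)
(1/U)³ = (1/(-3*√94/2))³ = (-√94/141)³ = -2*√94/59643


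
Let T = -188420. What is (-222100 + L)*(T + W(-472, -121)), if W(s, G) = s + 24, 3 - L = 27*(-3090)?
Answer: 26189758956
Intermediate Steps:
L = 83433 (L = 3 - 27*(-3090) = 3 - 1*(-83430) = 3 + 83430 = 83433)
W(s, G) = 24 + s
(-222100 + L)*(T + W(-472, -121)) = (-222100 + 83433)*(-188420 + (24 - 472)) = -138667*(-188420 - 448) = -138667*(-188868) = 26189758956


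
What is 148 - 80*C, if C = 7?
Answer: -412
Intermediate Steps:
148 - 80*C = 148 - 80*7 = 148 - 560 = -412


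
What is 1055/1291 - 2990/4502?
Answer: 444760/2906041 ≈ 0.15305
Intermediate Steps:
1055/1291 - 2990/4502 = 1055*(1/1291) - 2990*1/4502 = 1055/1291 - 1495/2251 = 444760/2906041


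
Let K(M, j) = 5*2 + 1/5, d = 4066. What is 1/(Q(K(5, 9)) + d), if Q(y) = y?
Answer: 5/20381 ≈ 0.00024533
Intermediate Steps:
K(M, j) = 51/5 (K(M, j) = 10 + ⅕ = 51/5)
1/(Q(K(5, 9)) + d) = 1/(51/5 + 4066) = 1/(20381/5) = 5/20381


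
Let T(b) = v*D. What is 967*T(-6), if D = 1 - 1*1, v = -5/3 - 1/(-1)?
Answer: 0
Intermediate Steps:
v = -2/3 (v = -5*1/3 - 1*(-1) = -5/3 + 1 = -2/3 ≈ -0.66667)
D = 0 (D = 1 - 1 = 0)
T(b) = 0 (T(b) = -2/3*0 = 0)
967*T(-6) = 967*0 = 0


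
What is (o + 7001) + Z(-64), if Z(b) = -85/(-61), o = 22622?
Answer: 1807088/61 ≈ 29624.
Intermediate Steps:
Z(b) = 85/61 (Z(b) = -85*(-1/61) = 85/61)
(o + 7001) + Z(-64) = (22622 + 7001) + 85/61 = 29623 + 85/61 = 1807088/61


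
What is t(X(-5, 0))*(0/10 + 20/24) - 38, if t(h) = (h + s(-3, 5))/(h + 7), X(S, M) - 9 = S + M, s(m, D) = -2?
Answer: -1249/33 ≈ -37.849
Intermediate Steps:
X(S, M) = 9 + M + S (X(S, M) = 9 + (S + M) = 9 + (M + S) = 9 + M + S)
t(h) = (-2 + h)/(7 + h) (t(h) = (h - 2)/(h + 7) = (-2 + h)/(7 + h))
t(X(-5, 0))*(0/10 + 20/24) - 38 = ((-2 + (9 + 0 - 5))/(7 + (9 + 0 - 5)))*(0/10 + 20/24) - 38 = ((-2 + 4)/(7 + 4))*(0*(⅒) + 20*(1/24)) - 38 = (2/11)*(0 + ⅚) - 38 = ((1/11)*2)*(⅚) - 38 = (2/11)*(⅚) - 38 = 5/33 - 38 = -1249/33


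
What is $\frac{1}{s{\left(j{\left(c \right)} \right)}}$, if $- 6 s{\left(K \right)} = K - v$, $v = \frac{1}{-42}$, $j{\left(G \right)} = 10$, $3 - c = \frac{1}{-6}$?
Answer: $- \frac{252}{421} \approx -0.59857$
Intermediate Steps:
$c = \frac{19}{6}$ ($c = 3 - \frac{1}{-6} = 3 - - \frac{1}{6} = 3 + \frac{1}{6} = \frac{19}{6} \approx 3.1667$)
$v = - \frac{1}{42} \approx -0.02381$
$s{\left(K \right)} = - \frac{1}{252} - \frac{K}{6}$ ($s{\left(K \right)} = - \frac{K - - \frac{1}{42}}{6} = - \frac{K + \frac{1}{42}}{6} = - \frac{\frac{1}{42} + K}{6} = - \frac{1}{252} - \frac{K}{6}$)
$\frac{1}{s{\left(j{\left(c \right)} \right)}} = \frac{1}{- \frac{1}{252} - \frac{5}{3}} = \frac{1}{- \frac{421}{252}} = - \frac{252}{421}$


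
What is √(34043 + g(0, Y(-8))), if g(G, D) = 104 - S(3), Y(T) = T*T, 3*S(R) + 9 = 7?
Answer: √307329/3 ≈ 184.79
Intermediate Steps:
S(R) = -⅔ (S(R) = -3 + (⅓)*7 = -3 + 7/3 = -⅔)
Y(T) = T²
g(G, D) = 314/3 (g(G, D) = 104 - 1*(-⅔) = 104 + ⅔ = 314/3)
√(34043 + g(0, Y(-8))) = √(34043 + 314/3) = √(102443/3) = √307329/3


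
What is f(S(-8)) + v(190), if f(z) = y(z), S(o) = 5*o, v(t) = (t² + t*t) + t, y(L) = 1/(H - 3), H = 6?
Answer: 217171/3 ≈ 72390.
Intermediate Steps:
y(L) = ⅓ (y(L) = 1/(6 - 3) = 1/3 = ⅓)
v(t) = t + 2*t² (v(t) = (t² + t²) + t = 2*t² + t = t + 2*t²)
f(z) = ⅓
f(S(-8)) + v(190) = ⅓ + 190*(1 + 2*190) = ⅓ + 190*(1 + 380) = ⅓ + 190*381 = ⅓ + 72390 = 217171/3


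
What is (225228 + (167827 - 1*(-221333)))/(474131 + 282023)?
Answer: 307194/378077 ≈ 0.81252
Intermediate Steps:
(225228 + (167827 - 1*(-221333)))/(474131 + 282023) = (225228 + (167827 + 221333))/756154 = (225228 + 389160)*(1/756154) = 614388*(1/756154) = 307194/378077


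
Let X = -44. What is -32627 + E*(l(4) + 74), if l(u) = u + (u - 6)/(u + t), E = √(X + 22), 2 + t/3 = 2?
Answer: -32627 + 155*I*√22/2 ≈ -32627.0 + 363.51*I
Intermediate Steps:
t = 0 (t = -6 + 3*2 = -6 + 6 = 0)
E = I*√22 (E = √(-44 + 22) = √(-22) = I*√22 ≈ 4.6904*I)
l(u) = u + (-6 + u)/u (l(u) = u + (u - 6)/(u + 0) = u + (-6 + u)/u)
-32627 + E*(l(4) + 74) = -32627 + (I*√22)*((1 + 4 - 6/4) + 74) = -32627 + (I*√22)*((1 + 4 - 6*¼) + 74) = -32627 + (I*√22)*((1 + 4 - 3/2) + 74) = -32627 + (I*√22)*(7/2 + 74) = -32627 + (I*√22)*(155/2) = -32627 + 155*I*√22/2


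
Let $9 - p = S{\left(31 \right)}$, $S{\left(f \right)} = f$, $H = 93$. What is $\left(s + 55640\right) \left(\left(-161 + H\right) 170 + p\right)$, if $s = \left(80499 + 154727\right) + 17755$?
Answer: $-3574448422$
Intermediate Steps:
$s = 252981$ ($s = 235226 + 17755 = 252981$)
$p = -22$ ($p = 9 - 31 = -22$)
$\left(s + 55640\right) \left(\left(-161 + H\right) 170 + p\right) = \left(252981 + 55640\right) \left(\left(-161 + 93\right) 170 - 22\right) = 308621 \left(\left(-68\right) 170 - 22\right) = 308621 \left(-11560 - 22\right) = 308621 \left(-11582\right) = -3574448422$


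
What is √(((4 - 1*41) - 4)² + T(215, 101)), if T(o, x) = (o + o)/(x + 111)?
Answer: √18910506/106 ≈ 41.025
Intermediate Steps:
T(o, x) = 2*o/(111 + x) (T(o, x) = (2*o)/(111 + x) = 2*o/(111 + x))
√(((4 - 1*41) - 4)² + T(215, 101)) = √(((4 - 1*41) - 4)² + 2*215/(111 + 101)) = √(((4 - 41) - 4)² + 2*215/212) = √((-37 - 4)² + 2*215*(1/212)) = √((-41)² + 215/106) = √(1681 + 215/106) = √(178401/106) = √18910506/106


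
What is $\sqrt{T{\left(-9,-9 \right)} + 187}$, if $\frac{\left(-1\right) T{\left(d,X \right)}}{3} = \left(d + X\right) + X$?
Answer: $2 \sqrt{67} \approx 16.371$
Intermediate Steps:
$T{\left(d,X \right)} = - 6 X - 3 d$ ($T{\left(d,X \right)} = - 3 \left(\left(d + X\right) + X\right) = - 3 \left(\left(X + d\right) + X\right) = - 3 \left(d + 2 X\right) = - 6 X - 3 d$)
$\sqrt{T{\left(-9,-9 \right)} + 187} = \sqrt{\left(\left(-6\right) \left(-9\right) - -27\right) + 187} = \sqrt{\left(54 + 27\right) + 187} = \sqrt{81 + 187} = \sqrt{268} = 2 \sqrt{67}$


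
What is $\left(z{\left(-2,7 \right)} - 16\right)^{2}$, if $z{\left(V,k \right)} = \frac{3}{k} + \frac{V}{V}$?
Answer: $\frac{10404}{49} \approx 212.33$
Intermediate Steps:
$z{\left(V,k \right)} = 1 + \frac{3}{k}$ ($z{\left(V,k \right)} = \frac{3}{k} + 1 = 1 + \frac{3}{k}$)
$\left(z{\left(-2,7 \right)} - 16\right)^{2} = \left(\frac{3 + 7}{7} - 16\right)^{2} = \left(\frac{1}{7} \cdot 10 - 16\right)^{2} = \left(\frac{10}{7} - 16\right)^{2} = \left(- \frac{102}{7}\right)^{2} = \frac{10404}{49}$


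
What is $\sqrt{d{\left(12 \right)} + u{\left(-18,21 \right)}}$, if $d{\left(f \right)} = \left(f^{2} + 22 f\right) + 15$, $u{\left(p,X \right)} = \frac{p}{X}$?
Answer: $\frac{\sqrt{20685}}{7} \approx 20.546$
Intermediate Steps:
$d{\left(f \right)} = 15 + f^{2} + 22 f$
$\sqrt{d{\left(12 \right)} + u{\left(-18,21 \right)}} = \sqrt{\left(15 + 12^{2} + 22 \cdot 12\right) - \frac{18}{21}} = \sqrt{\left(15 + 144 + 264\right) - \frac{6}{7}} = \sqrt{423 - \frac{6}{7}} = \sqrt{\frac{2955}{7}} = \frac{\sqrt{20685}}{7}$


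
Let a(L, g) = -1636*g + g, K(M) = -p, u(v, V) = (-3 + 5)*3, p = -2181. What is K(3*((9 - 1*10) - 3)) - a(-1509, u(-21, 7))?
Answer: 11991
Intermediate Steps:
u(v, V) = 6 (u(v, V) = 2*3 = 6)
K(M) = 2181 (K(M) = -1*(-2181) = 2181)
a(L, g) = -1635*g
K(3*((9 - 1*10) - 3)) - a(-1509, u(-21, 7)) = 2181 - (-1635)*6 = 2181 - 1*(-9810) = 2181 + 9810 = 11991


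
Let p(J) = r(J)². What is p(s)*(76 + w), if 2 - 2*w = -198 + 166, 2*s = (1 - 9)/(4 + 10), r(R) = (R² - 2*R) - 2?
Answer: 405108/2401 ≈ 168.72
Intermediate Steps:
r(R) = -2 + R² - 2*R
s = -2/7 (s = ((1 - 9)/(4 + 10))/2 = (-8/14)/2 = (-8*1/14)/2 = (½)*(-4/7) = -2/7 ≈ -0.28571)
w = 17 (w = 1 - (-198 + 166)/2 = 1 - ½*(-32) = 1 + 16 = 17)
p(J) = (-2 + J² - 2*J)²
p(s)*(76 + w) = (2 - (-2/7)² + 2*(-2/7))²*(76 + 17) = (2 - 1*4/49 - 4/7)²*93 = (2 - 4/49 - 4/7)²*93 = (66/49)²*93 = (4356/2401)*93 = 405108/2401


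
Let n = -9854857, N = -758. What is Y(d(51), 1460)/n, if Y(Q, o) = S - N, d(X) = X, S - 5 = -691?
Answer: -72/9854857 ≈ -7.3060e-6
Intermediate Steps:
S = -686 (S = 5 - 691 = -686)
Y(Q, o) = 72 (Y(Q, o) = -686 - 1*(-758) = -686 + 758 = 72)
Y(d(51), 1460)/n = 72/(-9854857) = 72*(-1/9854857) = -72/9854857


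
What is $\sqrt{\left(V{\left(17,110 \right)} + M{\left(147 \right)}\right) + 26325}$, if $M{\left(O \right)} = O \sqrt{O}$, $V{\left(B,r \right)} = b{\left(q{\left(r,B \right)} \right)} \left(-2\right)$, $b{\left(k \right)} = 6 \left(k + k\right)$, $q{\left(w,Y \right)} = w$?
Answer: $\sqrt{23685 + 1029 \sqrt{3}} \approx 159.58$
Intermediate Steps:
$b{\left(k \right)} = 12 k$ ($b{\left(k \right)} = 6 \cdot 2 k = 12 k$)
$V{\left(B,r \right)} = - 24 r$ ($V{\left(B,r \right)} = 12 r \left(-2\right) = - 24 r$)
$M{\left(O \right)} = O^{\frac{3}{2}}$
$\sqrt{\left(V{\left(17,110 \right)} + M{\left(147 \right)}\right) + 26325} = \sqrt{\left(\left(-24\right) 110 + 147^{\frac{3}{2}}\right) + 26325} = \sqrt{\left(-2640 + 1029 \sqrt{3}\right) + 26325} = \sqrt{23685 + 1029 \sqrt{3}}$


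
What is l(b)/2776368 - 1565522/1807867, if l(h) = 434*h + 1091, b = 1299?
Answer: -3325278854077/5019304087056 ≈ -0.66250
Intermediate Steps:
l(h) = 1091 + 434*h
l(b)/2776368 - 1565522/1807867 = (1091 + 434*1299)/2776368 - 1565522/1807867 = (1091 + 563766)*(1/2776368) - 1565522*1/1807867 = 564857*(1/2776368) - 1565522/1807867 = 564857/2776368 - 1565522/1807867 = -3325278854077/5019304087056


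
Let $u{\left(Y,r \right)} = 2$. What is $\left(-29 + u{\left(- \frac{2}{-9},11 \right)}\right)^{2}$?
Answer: $729$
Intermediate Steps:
$\left(-29 + u{\left(- \frac{2}{-9},11 \right)}\right)^{2} = \left(-29 + 2\right)^{2} = \left(-27\right)^{2} = 729$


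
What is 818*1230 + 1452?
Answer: 1007592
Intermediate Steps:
818*1230 + 1452 = 1006140 + 1452 = 1007592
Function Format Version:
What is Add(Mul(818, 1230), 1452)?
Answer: 1007592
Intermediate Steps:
Add(Mul(818, 1230), 1452) = Add(1006140, 1452) = 1007592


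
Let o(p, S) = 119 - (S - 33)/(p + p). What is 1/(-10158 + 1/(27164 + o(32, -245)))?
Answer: -873195/8869914778 ≈ -9.8445e-5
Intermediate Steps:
o(p, S) = 119 - (-33 + S)/(2*p)
1/(-10158 + 1/(27164 + o(32, -245))) = 1/(-10158 + 1/(27164 + (½)*(33 - 1*(-245) + 238*32)/32)) = 1/(-10158 + 1/(27164 + (½)*(1/32)*(33 + 245 + 7616))) = 1/(-10158 + 1/(27164 + (½)*(1/32)*7894)) = 1/(-10158 + 1/(27164 + 3947/32)) = 1/(-10158 + 1/(873195/32)) = 1/(-10158 + 32/873195) = 1/(-8869914778/873195) = -873195/8869914778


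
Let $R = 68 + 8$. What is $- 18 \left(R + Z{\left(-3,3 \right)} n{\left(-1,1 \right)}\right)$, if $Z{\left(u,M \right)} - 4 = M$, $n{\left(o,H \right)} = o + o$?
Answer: $-1116$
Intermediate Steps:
$n{\left(o,H \right)} = 2 o$
$Z{\left(u,M \right)} = 4 + M$
$R = 76$
$- 18 \left(R + Z{\left(-3,3 \right)} n{\left(-1,1 \right)}\right) = - 18 \left(76 + \left(4 + 3\right) 2 \left(-1\right)\right) = - 18 \left(76 + 7 \left(-2\right)\right) = - 18 \left(76 - 14\right) = \left(-18\right) 62 = -1116$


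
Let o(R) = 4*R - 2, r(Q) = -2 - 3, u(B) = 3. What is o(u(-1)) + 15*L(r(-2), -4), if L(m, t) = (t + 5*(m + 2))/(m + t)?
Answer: 125/3 ≈ 41.667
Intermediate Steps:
r(Q) = -5
o(R) = -2 + 4*R
L(m, t) = (10 + t + 5*m)/(m + t) (L(m, t) = (t + 5*(2 + m))/(m + t) = (t + (10 + 5*m))/(m + t) = (10 + t + 5*m)/(m + t))
o(u(-1)) + 15*L(r(-2), -4) = (-2 + 4*3) + 15*((10 - 4 + 5*(-5))/(-5 - 4)) = (-2 + 12) + 15*((10 - 4 - 25)/(-9)) = 10 + 15*(-1/9*(-19)) = 10 + 15*(19/9) = 10 + 95/3 = 125/3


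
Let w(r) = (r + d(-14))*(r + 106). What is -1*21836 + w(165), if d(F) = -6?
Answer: 21253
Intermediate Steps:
w(r) = (-6 + r)*(106 + r) (w(r) = (r - 6)*(r + 106) = (-6 + r)*(106 + r))
-1*21836 + w(165) = -1*21836 + (-636 + 165**2 + 100*165) = -21836 + (-636 + 27225 + 16500) = -21836 + 43089 = 21253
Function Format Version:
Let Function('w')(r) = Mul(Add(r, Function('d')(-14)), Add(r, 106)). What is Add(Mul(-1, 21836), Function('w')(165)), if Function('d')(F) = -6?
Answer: 21253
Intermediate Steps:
Function('w')(r) = Mul(Add(-6, r), Add(106, r)) (Function('w')(r) = Mul(Add(r, -6), Add(r, 106)) = Mul(Add(-6, r), Add(106, r)))
Add(Mul(-1, 21836), Function('w')(165)) = Add(Mul(-1, 21836), Add(-636, Pow(165, 2), Mul(100, 165))) = Add(-21836, Add(-636, 27225, 16500)) = Add(-21836, 43089) = 21253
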